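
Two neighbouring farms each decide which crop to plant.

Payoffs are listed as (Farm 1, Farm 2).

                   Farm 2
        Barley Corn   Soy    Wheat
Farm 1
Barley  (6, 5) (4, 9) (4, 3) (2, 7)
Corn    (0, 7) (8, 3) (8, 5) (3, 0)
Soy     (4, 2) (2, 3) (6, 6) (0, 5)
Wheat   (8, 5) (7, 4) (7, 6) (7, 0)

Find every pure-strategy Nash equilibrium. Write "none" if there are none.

No pure-strategy Nash equilibrium.

For each strategy profile, look for a profitable unilateral deviation.
(Barley, Barley): Farm 1 can switch to Wheat (6 → 8). Not NE.
(Barley, Corn): Farm 1 can switch to Corn (4 → 8). Not NE.
(Barley, Soy): Farm 1 can switch to Corn (4 → 8). Not NE.
(Barley, Wheat): Farm 1 can switch to Corn (2 → 3). Not NE.
(Corn, Barley): Farm 1 can switch to Barley (0 → 6). Not NE.
(Corn, Corn): Farm 2 can switch to Barley (3 → 7). Not NE.
(The remaining 10 profiles each have a profitable deviation by the same check.)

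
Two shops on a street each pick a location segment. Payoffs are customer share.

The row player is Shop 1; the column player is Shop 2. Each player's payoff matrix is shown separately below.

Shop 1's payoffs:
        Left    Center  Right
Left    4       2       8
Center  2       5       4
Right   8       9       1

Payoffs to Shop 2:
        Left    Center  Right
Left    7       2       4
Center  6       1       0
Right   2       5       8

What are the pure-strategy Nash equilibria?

none

(Left, Left): Shop 1 can switch to Right (4 → 8). Not NE.
(Left, Center): Shop 1 can switch to Center (2 → 5). Not NE.
(Left, Right): Shop 2 can switch to Left (4 → 7). Not NE.
(Center, Left): Shop 1 can switch to Left (2 → 4). Not NE.
(Center, Center): Shop 1 can switch to Right (5 → 9). Not NE.
(Center, Right): Shop 1 can switch to Left (4 → 8). Not NE.
(Right, Left): Shop 2 can switch to Center (2 → 5). Not NE.
(Right, Center): Shop 2 can switch to Right (5 → 8). Not NE.
(Right, Right): Shop 1 can switch to Left (1 → 8). Not NE.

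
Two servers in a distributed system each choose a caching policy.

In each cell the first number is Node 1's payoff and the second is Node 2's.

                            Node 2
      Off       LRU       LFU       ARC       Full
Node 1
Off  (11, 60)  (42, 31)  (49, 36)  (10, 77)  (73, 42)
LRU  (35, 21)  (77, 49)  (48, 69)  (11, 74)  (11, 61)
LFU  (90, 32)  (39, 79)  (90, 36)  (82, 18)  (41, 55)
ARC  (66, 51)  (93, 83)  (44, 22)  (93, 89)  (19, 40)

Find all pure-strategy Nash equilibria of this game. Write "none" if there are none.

For each player, find the best response to each opponent profile; mutual best responses are the pure NE.
Node 1 against Off: payoffs 11, 35, 90, 66 → best response LFU.
Node 1 against LRU: payoffs 42, 77, 39, 93 → best response ARC.
Node 1 against LFU: payoffs 49, 48, 90, 44 → best response LFU.
Node 1 against ARC: payoffs 10, 11, 82, 93 → best response ARC.
Node 1 against Full: payoffs 73, 11, 41, 19 → best response Off.
Node 2 against Off: payoffs 60, 31, 36, 77, 42 → best response ARC.
Node 2 against LRU: payoffs 21, 49, 69, 74, 61 → best response ARC.
Node 2 against LFU: payoffs 32, 79, 36, 18, 55 → best response LRU.
Node 2 against ARC: payoffs 51, 83, 22, 89, 40 → best response ARC.
Mutual best responses: (ARC, ARC).

The unique pure-strategy Nash equilibrium is (ARC, ARC).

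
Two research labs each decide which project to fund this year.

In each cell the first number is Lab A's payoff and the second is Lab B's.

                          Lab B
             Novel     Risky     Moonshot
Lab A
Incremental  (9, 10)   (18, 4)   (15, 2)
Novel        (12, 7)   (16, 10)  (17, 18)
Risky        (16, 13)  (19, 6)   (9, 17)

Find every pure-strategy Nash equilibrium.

(Incremental, Novel): Lab A can switch to Novel (9 → 12). Not NE.
(Incremental, Risky): Lab A can switch to Risky (18 → 19). Not NE.
(Incremental, Moonshot): Lab A can switch to Novel (15 → 17). Not NE.
(Novel, Novel): Lab A can switch to Risky (12 → 16). Not NE.
(Novel, Risky): Lab A can switch to Incremental (16 → 18). Not NE.
(Novel, Moonshot): Lab A gets 17, best alternative 15; Lab B gets 18, best alternative 10. No profitable deviation — NE.
(Risky, Novel): Lab B can switch to Moonshot (13 → 17). Not NE.
(Risky, Risky): Lab B can switch to Novel (6 → 13). Not NE.
(Risky, Moonshot): Lab A can switch to Incremental (9 → 15). Not NE.

The unique pure-strategy Nash equilibrium is (Novel, Moonshot).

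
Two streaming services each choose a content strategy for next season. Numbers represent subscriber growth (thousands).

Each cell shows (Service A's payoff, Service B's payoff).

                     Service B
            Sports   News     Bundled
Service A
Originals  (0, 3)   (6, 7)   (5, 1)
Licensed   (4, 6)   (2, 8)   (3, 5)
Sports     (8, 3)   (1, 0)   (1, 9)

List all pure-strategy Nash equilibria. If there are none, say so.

The unique pure-strategy Nash equilibrium is (Originals, News).

Mark each player's best response to every combination of opponents' strategies; a profile where every player is best-responding is a pure Nash equilibrium.
Service A against Sports: payoffs 0, 4, 8 → best response Sports.
Service A against News: payoffs 6, 2, 1 → best response Originals.
Service A against Bundled: payoffs 5, 3, 1 → best response Originals.
Service B against Originals: payoffs 3, 7, 1 → best response News.
Service B against Licensed: payoffs 6, 8, 5 → best response News.
Service B against Sports: payoffs 3, 0, 9 → best response Bundled.
Mutual best responses: (Originals, News).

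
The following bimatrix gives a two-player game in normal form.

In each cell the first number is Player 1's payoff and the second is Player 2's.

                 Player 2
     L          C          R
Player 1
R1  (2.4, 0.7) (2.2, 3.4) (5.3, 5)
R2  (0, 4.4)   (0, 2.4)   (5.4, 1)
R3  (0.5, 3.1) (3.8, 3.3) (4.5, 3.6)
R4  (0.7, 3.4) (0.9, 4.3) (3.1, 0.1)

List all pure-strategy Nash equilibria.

This game has no pure Nash equilibrium.

Mark each player's best response to every combination of opponents' strategies; a profile where every player is best-responding is a pure Nash equilibrium.
Player 1 against L: payoffs 2.4, 0, 0.5, 0.7 → best response R1.
Player 1 against C: payoffs 2.2, 0, 3.8, 0.9 → best response R3.
Player 1 against R: payoffs 5.3, 5.4, 4.5, 3.1 → best response R2.
Player 2 against R1: payoffs 0.7, 3.4, 5 → best response R.
Player 2 against R2: payoffs 4.4, 2.4, 1 → best response L.
Player 2 against R3: payoffs 3.1, 3.3, 3.6 → best response R.
Player 2 against R4: payoffs 3.4, 4.3, 0.1 → best response C.
No profile is a mutual best response for all players.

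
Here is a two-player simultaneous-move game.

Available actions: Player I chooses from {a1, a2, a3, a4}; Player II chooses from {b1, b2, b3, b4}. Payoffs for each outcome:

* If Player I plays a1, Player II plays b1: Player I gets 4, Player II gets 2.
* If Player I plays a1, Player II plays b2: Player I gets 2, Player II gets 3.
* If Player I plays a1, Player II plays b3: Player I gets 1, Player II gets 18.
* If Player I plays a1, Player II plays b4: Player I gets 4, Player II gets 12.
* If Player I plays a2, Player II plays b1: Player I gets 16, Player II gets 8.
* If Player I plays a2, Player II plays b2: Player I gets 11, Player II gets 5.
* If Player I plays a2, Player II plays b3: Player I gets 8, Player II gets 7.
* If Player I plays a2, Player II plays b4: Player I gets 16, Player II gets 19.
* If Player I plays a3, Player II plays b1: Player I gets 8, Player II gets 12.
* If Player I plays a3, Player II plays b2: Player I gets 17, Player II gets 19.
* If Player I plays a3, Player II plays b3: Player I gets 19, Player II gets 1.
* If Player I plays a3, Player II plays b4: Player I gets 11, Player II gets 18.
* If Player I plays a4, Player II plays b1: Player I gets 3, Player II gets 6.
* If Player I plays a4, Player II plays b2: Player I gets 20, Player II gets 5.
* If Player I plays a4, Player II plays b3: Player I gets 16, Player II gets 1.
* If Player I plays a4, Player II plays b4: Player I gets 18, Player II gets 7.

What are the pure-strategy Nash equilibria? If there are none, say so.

(a4, b4)

Player I against b1: payoffs 4, 16, 8, 3 → best response a2.
Player I against b2: payoffs 2, 11, 17, 20 → best response a4.
Player I against b3: payoffs 1, 8, 19, 16 → best response a3.
Player I against b4: payoffs 4, 16, 11, 18 → best response a4.
Player II against a1: payoffs 2, 3, 18, 12 → best response b3.
Player II against a2: payoffs 8, 5, 7, 19 → best response b4.
Player II against a3: payoffs 12, 19, 1, 18 → best response b2.
Player II against a4: payoffs 6, 5, 1, 7 → best response b4.
Mutual best responses: (a4, b4).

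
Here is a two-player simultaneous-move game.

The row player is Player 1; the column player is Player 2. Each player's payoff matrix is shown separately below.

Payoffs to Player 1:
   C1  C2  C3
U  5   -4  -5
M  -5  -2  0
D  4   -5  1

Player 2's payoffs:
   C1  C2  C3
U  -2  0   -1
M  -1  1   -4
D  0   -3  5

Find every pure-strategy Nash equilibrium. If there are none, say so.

(U, C1): Player 2 can switch to C2 (-2 → 0). Not NE.
(U, C2): Player 1 can switch to M (-4 → -2). Not NE.
(U, C3): Player 1 can switch to M (-5 → 0). Not NE.
(M, C1): Player 1 can switch to U (-5 → 5). Not NE.
(M, C2): Player 1 gets -2, best alternative -4; Player 2 gets 1, best alternative -1. No profitable deviation — NE.
(M, C3): Player 1 can switch to D (0 → 1). Not NE.
(D, C1): Player 1 can switch to U (4 → 5). Not NE.
(D, C3): Player 1 gets 1, best alternative 0; Player 2 gets 5, best alternative 0. No profitable deviation — NE.
(The remaining 1 profile has a profitable deviation by the same check.)

Pure-strategy Nash equilibria: (M, C2) and (D, C3)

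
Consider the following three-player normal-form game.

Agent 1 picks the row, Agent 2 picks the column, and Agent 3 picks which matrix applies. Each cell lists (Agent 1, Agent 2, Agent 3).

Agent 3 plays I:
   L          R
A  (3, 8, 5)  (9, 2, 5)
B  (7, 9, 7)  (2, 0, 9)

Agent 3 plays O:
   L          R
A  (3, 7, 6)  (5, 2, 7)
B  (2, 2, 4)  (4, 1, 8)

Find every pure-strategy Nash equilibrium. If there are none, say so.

Pure-strategy Nash equilibria: (A, L, O), (B, L, I)

Agent 1 against (L, I): payoffs 3, 7 → best response B.
Agent 1 against (L, O): payoffs 3, 2 → best response A.
Agent 1 against (R, I): payoffs 9, 2 → best response A.
Agent 1 against (R, O): payoffs 5, 4 → best response A.
Agent 2 against (A, I): payoffs 8, 2 → best response L.
Agent 2 against (A, O): payoffs 7, 2 → best response L.
Agent 2 against (B, I): payoffs 9, 0 → best response L.
Agent 2 against (B, O): payoffs 2, 1 → best response L.
Agent 3 against (A, L): payoffs 5, 6 → best response O.
Agent 3 against (A, R): payoffs 5, 7 → best response O.
Agent 3 against (B, L): payoffs 7, 4 → best response I.
Agent 3 against (B, R): payoffs 9, 8 → best response I.
Mutual best responses: (A, L, O); (B, L, I).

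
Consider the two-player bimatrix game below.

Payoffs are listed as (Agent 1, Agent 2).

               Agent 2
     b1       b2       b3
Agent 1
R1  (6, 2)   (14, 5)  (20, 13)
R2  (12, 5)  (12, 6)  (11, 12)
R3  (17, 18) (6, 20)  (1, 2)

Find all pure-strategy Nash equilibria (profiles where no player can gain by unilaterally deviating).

(R1, b1): Agent 1 can switch to R2 (6 → 12). Not NE.
(R1, b2): Agent 2 can switch to b3 (5 → 13). Not NE.
(R1, b3): Agent 1 gets 20, best alternative 11; Agent 2 gets 13, best alternative 5. No profitable deviation — NE.
(R2, b1): Agent 1 can switch to R3 (12 → 17). Not NE.
(R2, b2): Agent 1 can switch to R1 (12 → 14). Not NE.
(R2, b3): Agent 1 can switch to R1 (11 → 20). Not NE.
(R3, b1): Agent 2 can switch to b2 (18 → 20). Not NE.
(R3, b2): Agent 1 can switch to R1 (6 → 14). Not NE.
(R3, b3): Agent 1 can switch to R1 (1 → 20). Not NE.

Pure NE: (R1, b3)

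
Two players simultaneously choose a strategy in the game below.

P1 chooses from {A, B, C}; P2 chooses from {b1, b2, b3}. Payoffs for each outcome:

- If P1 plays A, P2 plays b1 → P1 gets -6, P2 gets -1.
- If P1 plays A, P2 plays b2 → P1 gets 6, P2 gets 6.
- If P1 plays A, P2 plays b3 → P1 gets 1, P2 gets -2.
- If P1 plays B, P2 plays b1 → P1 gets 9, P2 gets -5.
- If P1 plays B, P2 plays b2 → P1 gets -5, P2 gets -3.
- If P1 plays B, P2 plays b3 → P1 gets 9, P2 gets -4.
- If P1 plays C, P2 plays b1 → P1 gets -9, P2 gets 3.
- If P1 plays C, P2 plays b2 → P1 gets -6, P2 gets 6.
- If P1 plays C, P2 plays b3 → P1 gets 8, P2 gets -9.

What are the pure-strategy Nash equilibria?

The unique pure-strategy Nash equilibrium is (A, b2).

Check each profile: it is a Nash equilibrium iff no player can strictly gain by switching unilaterally.
(A, b1): P1 can switch to B (-6 → 9). Not NE.
(A, b2): P1 gets 6, best alternative -5; P2 gets 6, best alternative -1. No profitable deviation — NE.
(A, b3): P1 can switch to B (1 → 9). Not NE.
(B, b1): P2 can switch to b2 (-5 → -3). Not NE.
(B, b2): P1 can switch to A (-5 → 6). Not NE.
(B, b3): P2 can switch to b2 (-4 → -3). Not NE.
(C, b1): P1 can switch to A (-9 → -6). Not NE.
(The remaining 2 profiles each have a profitable deviation by the same check.)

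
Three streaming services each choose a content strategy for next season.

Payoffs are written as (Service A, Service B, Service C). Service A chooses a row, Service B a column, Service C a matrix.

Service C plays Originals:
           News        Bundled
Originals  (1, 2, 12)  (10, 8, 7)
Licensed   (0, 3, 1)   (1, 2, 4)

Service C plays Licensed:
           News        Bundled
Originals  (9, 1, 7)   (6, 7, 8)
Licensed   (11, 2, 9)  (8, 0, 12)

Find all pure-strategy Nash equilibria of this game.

Pure NE: (Licensed, News, Licensed)

Service A against (News, Originals): payoffs 1, 0 → best response Originals.
Service A against (News, Licensed): payoffs 9, 11 → best response Licensed.
Service A against (Bundled, Originals): payoffs 10, 1 → best response Originals.
Service A against (Bundled, Licensed): payoffs 6, 8 → best response Licensed.
Service B against (Originals, Originals): payoffs 2, 8 → best response Bundled.
Service B against (Originals, Licensed): payoffs 1, 7 → best response Bundled.
Service B against (Licensed, Originals): payoffs 3, 2 → best response News.
Service B against (Licensed, Licensed): payoffs 2, 0 → best response News.
Service C against (Originals, News): payoffs 12, 7 → best response Originals.
Service C against (Originals, Bundled): payoffs 7, 8 → best response Licensed.
Service C against (Licensed, News): payoffs 1, 9 → best response Licensed.
Service C against (Licensed, Bundled): payoffs 4, 12 → best response Licensed.
Mutual best responses: (Licensed, News, Licensed).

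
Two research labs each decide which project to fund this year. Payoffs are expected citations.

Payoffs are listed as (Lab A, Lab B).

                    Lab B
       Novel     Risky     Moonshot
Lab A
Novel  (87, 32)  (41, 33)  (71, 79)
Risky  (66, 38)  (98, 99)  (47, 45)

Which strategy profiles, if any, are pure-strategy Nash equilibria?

Lab A against Novel: payoffs 87, 66 → best response Novel.
Lab A against Risky: payoffs 41, 98 → best response Risky.
Lab A against Moonshot: payoffs 71, 47 → best response Novel.
Lab B against Novel: payoffs 32, 33, 79 → best response Moonshot.
Lab B against Risky: payoffs 38, 99, 45 → best response Risky.
Mutual best responses: (Novel, Moonshot); (Risky, Risky).

(Novel, Moonshot) and (Risky, Risky)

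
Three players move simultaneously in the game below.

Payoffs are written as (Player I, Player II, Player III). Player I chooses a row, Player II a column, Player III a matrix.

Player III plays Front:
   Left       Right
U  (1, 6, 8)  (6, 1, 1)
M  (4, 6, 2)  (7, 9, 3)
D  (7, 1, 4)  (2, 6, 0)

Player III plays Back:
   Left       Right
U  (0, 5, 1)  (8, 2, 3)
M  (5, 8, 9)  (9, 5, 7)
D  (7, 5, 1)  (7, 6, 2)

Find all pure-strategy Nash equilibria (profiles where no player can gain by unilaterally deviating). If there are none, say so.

This game has no pure Nash equilibrium.

Mark each player's best response to every combination of opponents' strategies; a profile where every player is best-responding is a pure Nash equilibrium.
Player I against (Left, Front): payoffs 1, 4, 7 → best response D.
Player I against (Left, Back): payoffs 0, 5, 7 → best response D.
Player I against (Right, Front): payoffs 6, 7, 2 → best response M.
Player I against (Right, Back): payoffs 8, 9, 7 → best response M.
Player II against (U, Front): payoffs 6, 1 → best response Left.
Player II against (U, Back): payoffs 5, 2 → best response Left.
Player II against (M, Front): payoffs 6, 9 → best response Right.
Player II against (M, Back): payoffs 8, 5 → best response Left.
Player II against (D, Front): payoffs 1, 6 → best response Right.
Player II against (D, Back): payoffs 5, 6 → best response Right.
Player III against (U, Left): payoffs 8, 1 → best response Front.
Player III against (U, Right): payoffs 1, 3 → best response Back.
Player III against (M, Left): payoffs 2, 9 → best response Back.
Player III against (M, Right): payoffs 3, 7 → best response Back.
Player III against (D, Left): payoffs 4, 1 → best response Front.
Player III against (D, Right): payoffs 0, 2 → best response Back.
No profile is a mutual best response for all players.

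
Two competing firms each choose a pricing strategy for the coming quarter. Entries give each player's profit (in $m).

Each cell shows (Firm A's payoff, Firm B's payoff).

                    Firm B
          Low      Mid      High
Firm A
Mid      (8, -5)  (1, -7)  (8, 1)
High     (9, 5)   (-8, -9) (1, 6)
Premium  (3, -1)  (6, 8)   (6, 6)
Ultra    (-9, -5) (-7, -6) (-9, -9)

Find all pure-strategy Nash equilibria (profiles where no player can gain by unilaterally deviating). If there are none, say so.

For each player, find the best response to each opponent profile; mutual best responses are the pure NE.
Firm A against Low: payoffs 8, 9, 3, -9 → best response High.
Firm A against Mid: payoffs 1, -8, 6, -7 → best response Premium.
Firm A against High: payoffs 8, 1, 6, -9 → best response Mid.
Firm B against Mid: payoffs -5, -7, 1 → best response High.
Firm B against High: payoffs 5, -9, 6 → best response High.
Firm B against Premium: payoffs -1, 8, 6 → best response Mid.
Firm B against Ultra: payoffs -5, -6, -9 → best response Low.
Mutual best responses: (Mid, High); (Premium, Mid).

The pure Nash equilibria are (Mid, High); (Premium, Mid).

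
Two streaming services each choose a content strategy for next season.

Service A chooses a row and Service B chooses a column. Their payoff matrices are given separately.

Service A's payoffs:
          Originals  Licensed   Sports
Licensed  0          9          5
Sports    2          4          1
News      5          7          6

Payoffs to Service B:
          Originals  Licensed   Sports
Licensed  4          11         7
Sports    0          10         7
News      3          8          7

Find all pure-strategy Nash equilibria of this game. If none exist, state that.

Mark each player's best response to every combination of opponents' strategies; a profile where every player is best-responding is a pure Nash equilibrium.
Service A against Originals: payoffs 0, 2, 5 → best response News.
Service A against Licensed: payoffs 9, 4, 7 → best response Licensed.
Service A against Sports: payoffs 5, 1, 6 → best response News.
Service B against Licensed: payoffs 4, 11, 7 → best response Licensed.
Service B against Sports: payoffs 0, 10, 7 → best response Licensed.
Service B against News: payoffs 3, 8, 7 → best response Licensed.
Mutual best responses: (Licensed, Licensed).

Pure NE: (Licensed, Licensed)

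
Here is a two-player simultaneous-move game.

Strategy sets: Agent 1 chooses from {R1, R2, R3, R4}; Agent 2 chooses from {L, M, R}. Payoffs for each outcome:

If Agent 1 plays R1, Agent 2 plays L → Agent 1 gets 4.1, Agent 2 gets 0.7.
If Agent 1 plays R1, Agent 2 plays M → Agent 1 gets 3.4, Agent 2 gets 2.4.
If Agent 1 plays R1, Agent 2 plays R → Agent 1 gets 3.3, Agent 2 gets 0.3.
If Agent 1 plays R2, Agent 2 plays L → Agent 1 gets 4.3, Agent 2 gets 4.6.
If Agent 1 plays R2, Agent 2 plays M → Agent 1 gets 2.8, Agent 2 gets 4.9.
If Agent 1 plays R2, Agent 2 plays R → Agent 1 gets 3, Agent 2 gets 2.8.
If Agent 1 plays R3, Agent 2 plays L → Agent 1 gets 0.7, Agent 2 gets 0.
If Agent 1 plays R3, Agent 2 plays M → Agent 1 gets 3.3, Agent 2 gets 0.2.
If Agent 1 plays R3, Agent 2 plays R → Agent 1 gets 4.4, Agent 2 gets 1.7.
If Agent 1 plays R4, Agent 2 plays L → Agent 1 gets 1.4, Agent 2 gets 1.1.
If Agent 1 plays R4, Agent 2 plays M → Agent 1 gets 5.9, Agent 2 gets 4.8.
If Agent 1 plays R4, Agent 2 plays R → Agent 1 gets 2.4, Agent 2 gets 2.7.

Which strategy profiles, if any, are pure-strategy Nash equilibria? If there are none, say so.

(R3, R); (R4, M)

For each player, find the best response to each opponent profile; mutual best responses are the pure NE.
Agent 1 against L: payoffs 4.1, 4.3, 0.7, 1.4 → best response R2.
Agent 1 against M: payoffs 3.4, 2.8, 3.3, 5.9 → best response R4.
Agent 1 against R: payoffs 3.3, 3, 4.4, 2.4 → best response R3.
Agent 2 against R1: payoffs 0.7, 2.4, 0.3 → best response M.
Agent 2 against R2: payoffs 4.6, 4.9, 2.8 → best response M.
Agent 2 against R3: payoffs 0, 0.2, 1.7 → best response R.
Agent 2 against R4: payoffs 1.1, 4.8, 2.7 → best response M.
Mutual best responses: (R3, R); (R4, M).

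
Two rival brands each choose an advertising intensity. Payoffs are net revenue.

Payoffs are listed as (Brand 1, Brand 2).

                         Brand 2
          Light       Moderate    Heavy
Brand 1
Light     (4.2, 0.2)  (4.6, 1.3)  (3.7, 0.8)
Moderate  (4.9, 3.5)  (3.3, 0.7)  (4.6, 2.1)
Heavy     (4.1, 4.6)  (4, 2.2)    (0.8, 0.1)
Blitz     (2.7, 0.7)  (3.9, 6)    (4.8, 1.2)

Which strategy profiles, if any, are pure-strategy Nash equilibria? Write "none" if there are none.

Pure-strategy Nash equilibria: (Light, Moderate); (Moderate, Light)

For each strategy profile, look for a profitable unilateral deviation.
(Light, Light): Brand 1 can switch to Moderate (4.2 → 4.9). Not NE.
(Light, Moderate): Brand 1 gets 4.6, best alternative 4; Brand 2 gets 1.3, best alternative 0.8. No profitable deviation — NE.
(Light, Heavy): Brand 1 can switch to Moderate (3.7 → 4.6). Not NE.
(Moderate, Light): Brand 1 gets 4.9, best alternative 4.2; Brand 2 gets 3.5, best alternative 2.1. No profitable deviation — NE.
(Moderate, Moderate): Brand 1 can switch to Light (3.3 → 4.6). Not NE.
(Moderate, Heavy): Brand 1 can switch to Blitz (4.6 → 4.8). Not NE.
(Heavy, Light): Brand 1 can switch to Light (4.1 → 4.2). Not NE.
(Heavy, Moderate): Brand 1 can switch to Light (4 → 4.6). Not NE.
(Heavy, Heavy): Brand 1 can switch to Light (0.8 → 3.7). Not NE.
(Blitz, Light): Brand 1 can switch to Light (2.7 → 4.2). Not NE.
(Blitz, Moderate): Brand 1 can switch to Light (3.9 → 4.6). Not NE.
(Blitz, Heavy): Brand 2 can switch to Moderate (1.2 → 6). Not NE.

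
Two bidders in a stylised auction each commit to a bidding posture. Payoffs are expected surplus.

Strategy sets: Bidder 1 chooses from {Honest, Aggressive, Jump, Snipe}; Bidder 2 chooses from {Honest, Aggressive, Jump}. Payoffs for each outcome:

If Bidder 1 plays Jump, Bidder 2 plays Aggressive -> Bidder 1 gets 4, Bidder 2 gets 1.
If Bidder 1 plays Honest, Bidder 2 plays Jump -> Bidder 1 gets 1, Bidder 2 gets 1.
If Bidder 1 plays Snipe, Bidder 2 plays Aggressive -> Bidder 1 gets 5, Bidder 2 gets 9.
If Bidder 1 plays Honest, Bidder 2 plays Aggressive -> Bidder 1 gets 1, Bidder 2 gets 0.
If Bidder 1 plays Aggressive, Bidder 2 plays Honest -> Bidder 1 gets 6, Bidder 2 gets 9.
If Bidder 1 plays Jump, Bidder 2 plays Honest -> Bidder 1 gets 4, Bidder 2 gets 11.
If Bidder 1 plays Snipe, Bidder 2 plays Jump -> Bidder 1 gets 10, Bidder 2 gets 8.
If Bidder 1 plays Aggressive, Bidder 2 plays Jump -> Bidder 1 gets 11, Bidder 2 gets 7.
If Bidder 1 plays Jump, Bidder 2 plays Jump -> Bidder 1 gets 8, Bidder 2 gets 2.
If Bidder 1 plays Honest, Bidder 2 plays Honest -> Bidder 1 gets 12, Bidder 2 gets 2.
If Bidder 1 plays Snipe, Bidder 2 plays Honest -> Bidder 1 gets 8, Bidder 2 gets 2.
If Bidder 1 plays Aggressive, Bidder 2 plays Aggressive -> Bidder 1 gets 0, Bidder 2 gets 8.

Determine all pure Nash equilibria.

Check each profile: it is a Nash equilibrium iff no player can strictly gain by switching unilaterally.
(Honest, Honest): Bidder 1 gets 12, best alternative 8; Bidder 2 gets 2, best alternative 1. No profitable deviation — NE.
(Honest, Aggressive): Bidder 1 can switch to Jump (1 → 4). Not NE.
(Honest, Jump): Bidder 1 can switch to Aggressive (1 → 11). Not NE.
(Aggressive, Honest): Bidder 1 can switch to Honest (6 → 12). Not NE.
(Aggressive, Aggressive): Bidder 1 can switch to Honest (0 → 1). Not NE.
(Aggressive, Jump): Bidder 2 can switch to Honest (7 → 9). Not NE.
(Jump, Honest): Bidder 1 can switch to Honest (4 → 12). Not NE.
(Jump, Aggressive): Bidder 1 can switch to Snipe (4 → 5). Not NE.
(Jump, Jump): Bidder 1 can switch to Aggressive (8 → 11). Not NE.
(Snipe, Honest): Bidder 1 can switch to Honest (8 → 12). Not NE.
(Snipe, Aggressive): Bidder 1 gets 5, best alternative 4; Bidder 2 gets 9, best alternative 8. No profitable deviation — NE.
(Snipe, Jump): Bidder 1 can switch to Aggressive (10 → 11). Not NE.

The pure Nash equilibria are (Honest, Honest) and (Snipe, Aggressive).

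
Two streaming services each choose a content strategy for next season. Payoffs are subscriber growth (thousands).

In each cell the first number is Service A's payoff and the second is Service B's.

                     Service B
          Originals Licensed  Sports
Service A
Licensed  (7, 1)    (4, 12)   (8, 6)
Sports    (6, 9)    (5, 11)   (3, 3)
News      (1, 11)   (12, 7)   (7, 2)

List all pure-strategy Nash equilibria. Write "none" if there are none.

For each player, find the best response to each opponent profile; mutual best responses are the pure NE.
Service A against Originals: payoffs 7, 6, 1 → best response Licensed.
Service A against Licensed: payoffs 4, 5, 12 → best response News.
Service A against Sports: payoffs 8, 3, 7 → best response Licensed.
Service B against Licensed: payoffs 1, 12, 6 → best response Licensed.
Service B against Sports: payoffs 9, 11, 3 → best response Licensed.
Service B against News: payoffs 11, 7, 2 → best response Originals.
No profile is a mutual best response for all players.

There is no pure-strategy Nash equilibrium.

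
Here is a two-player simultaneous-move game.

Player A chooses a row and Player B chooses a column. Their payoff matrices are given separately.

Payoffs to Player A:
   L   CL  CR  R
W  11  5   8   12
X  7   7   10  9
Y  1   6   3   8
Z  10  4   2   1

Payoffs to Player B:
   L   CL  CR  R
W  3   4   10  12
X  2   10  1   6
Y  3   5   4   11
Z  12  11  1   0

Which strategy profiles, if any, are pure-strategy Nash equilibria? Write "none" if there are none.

(W, L): Player B can switch to CL (3 → 4). Not NE.
(W, CL): Player A can switch to X (5 → 7). Not NE.
(W, CR): Player A can switch to X (8 → 10). Not NE.
(W, R): Player A gets 12, best alternative 9; Player B gets 12, best alternative 10. No profitable deviation — NE.
(X, L): Player A can switch to W (7 → 11). Not NE.
(X, CL): Player A gets 7, best alternative 6; Player B gets 10, best alternative 6. No profitable deviation — NE.
(X, CR): Player B can switch to L (1 → 2). Not NE.
(X, R): Player A can switch to W (9 → 12). Not NE.
(Y, L): Player A can switch to W (1 → 11). Not NE.
(Y, CL): Player A can switch to X (6 → 7). Not NE.
(The remaining 6 profiles each have a profitable deviation by the same check.)

(W, R); (X, CL)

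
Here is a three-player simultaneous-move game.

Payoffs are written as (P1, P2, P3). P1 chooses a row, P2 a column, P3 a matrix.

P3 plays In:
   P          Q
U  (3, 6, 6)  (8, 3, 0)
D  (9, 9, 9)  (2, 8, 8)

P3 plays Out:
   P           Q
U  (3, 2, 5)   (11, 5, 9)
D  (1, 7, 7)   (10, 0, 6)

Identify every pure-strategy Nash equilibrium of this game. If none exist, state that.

(U, Q, Out) and (D, P, In)

For each strategy profile, look for a profitable unilateral deviation.
(U, P, In): P1 can switch to D (3 → 9). Not NE.
(U, P, Out): P2 can switch to Q (2 → 5). Not NE.
(U, Q, In): P2 can switch to P (3 → 6). Not NE.
(U, Q, Out): P1 gets 11, best alternative 10; P2 gets 5, best alternative 2; P3 gets 9, best alternative 0. No profitable deviation — NE.
(D, P, In): P1 gets 9, best alternative 3; P2 gets 9, best alternative 8; P3 gets 9, best alternative 7. No profitable deviation — NE.
(D, P, Out): P1 can switch to U (1 → 3). Not NE.
(D, Q, In): P1 can switch to U (2 → 8). Not NE.
(D, Q, Out): P1 can switch to U (10 → 11). Not NE.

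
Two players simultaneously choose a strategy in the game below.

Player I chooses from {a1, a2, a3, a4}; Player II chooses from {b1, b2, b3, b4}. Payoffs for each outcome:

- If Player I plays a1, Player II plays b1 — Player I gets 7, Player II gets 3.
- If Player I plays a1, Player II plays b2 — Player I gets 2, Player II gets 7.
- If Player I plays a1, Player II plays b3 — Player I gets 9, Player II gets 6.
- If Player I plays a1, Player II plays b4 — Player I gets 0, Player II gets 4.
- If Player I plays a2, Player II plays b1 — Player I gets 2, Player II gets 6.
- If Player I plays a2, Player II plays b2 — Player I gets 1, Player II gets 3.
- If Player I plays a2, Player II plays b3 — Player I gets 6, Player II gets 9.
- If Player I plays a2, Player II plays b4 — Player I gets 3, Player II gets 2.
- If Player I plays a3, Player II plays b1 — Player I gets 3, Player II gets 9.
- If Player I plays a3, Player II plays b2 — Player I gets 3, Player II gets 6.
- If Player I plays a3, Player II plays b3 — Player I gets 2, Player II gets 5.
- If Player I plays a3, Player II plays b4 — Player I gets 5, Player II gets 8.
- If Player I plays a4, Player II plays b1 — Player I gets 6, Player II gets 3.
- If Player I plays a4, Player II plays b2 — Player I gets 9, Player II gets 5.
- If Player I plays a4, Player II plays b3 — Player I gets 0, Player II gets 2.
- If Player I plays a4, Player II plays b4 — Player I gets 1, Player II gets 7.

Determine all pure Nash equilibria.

There is no pure-strategy Nash equilibrium.

Mark each player's best response to every combination of opponents' strategies; a profile where every player is best-responding is a pure Nash equilibrium.
Player I against b1: payoffs 7, 2, 3, 6 → best response a1.
Player I against b2: payoffs 2, 1, 3, 9 → best response a4.
Player I against b3: payoffs 9, 6, 2, 0 → best response a1.
Player I against b4: payoffs 0, 3, 5, 1 → best response a3.
Player II against a1: payoffs 3, 7, 6, 4 → best response b2.
Player II against a2: payoffs 6, 3, 9, 2 → best response b3.
Player II against a3: payoffs 9, 6, 5, 8 → best response b1.
Player II against a4: payoffs 3, 5, 2, 7 → best response b4.
No profile is a mutual best response for all players.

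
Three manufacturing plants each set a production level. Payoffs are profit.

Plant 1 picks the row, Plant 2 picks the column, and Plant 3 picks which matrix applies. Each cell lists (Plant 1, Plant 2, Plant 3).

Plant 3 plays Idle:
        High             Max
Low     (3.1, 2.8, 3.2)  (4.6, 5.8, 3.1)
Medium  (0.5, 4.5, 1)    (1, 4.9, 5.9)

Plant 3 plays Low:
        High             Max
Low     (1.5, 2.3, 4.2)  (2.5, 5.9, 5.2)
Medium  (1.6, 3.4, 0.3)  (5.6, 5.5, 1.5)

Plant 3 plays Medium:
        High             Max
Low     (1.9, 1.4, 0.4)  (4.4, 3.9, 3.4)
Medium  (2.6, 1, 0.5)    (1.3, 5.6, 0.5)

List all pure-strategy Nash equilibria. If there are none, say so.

none

(Low, High, Idle): Plant 2 can switch to Max (2.8 → 5.8). Not NE.
(Low, High, Low): Plant 1 can switch to Medium (1.5 → 1.6). Not NE.
(Low, High, Medium): Plant 1 can switch to Medium (1.9 → 2.6). Not NE.
(Low, Max, Idle): Plant 3 can switch to Low (3.1 → 5.2). Not NE.
(Low, Max, Low): Plant 1 can switch to Medium (2.5 → 5.6). Not NE.
(Low, Max, Medium): Plant 3 can switch to Low (3.4 → 5.2). Not NE.
(Medium, High, Idle): Plant 1 can switch to Low (0.5 → 3.1). Not NE.
(Medium, High, Low): Plant 2 can switch to Max (3.4 → 5.5). Not NE.
(Medium, High, Medium): Plant 2 can switch to Max (1 → 5.6). Not NE.
(Medium, Max, Idle): Plant 1 can switch to Low (1 → 4.6). Not NE.
(The remaining 2 profiles each have a profitable deviation by the same check.)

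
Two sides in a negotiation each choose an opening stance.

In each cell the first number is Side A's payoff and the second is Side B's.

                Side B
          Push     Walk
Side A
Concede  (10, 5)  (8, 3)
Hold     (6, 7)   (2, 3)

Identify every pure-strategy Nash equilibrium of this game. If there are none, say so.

(Concede, Push)

(Concede, Push): Side A gets 10, best alternative 6; Side B gets 5, best alternative 3. No profitable deviation — NE.
(Concede, Walk): Side B can switch to Push (3 → 5). Not NE.
(Hold, Push): Side A can switch to Concede (6 → 10). Not NE.
(Hold, Walk): Side A can switch to Concede (2 → 8). Not NE.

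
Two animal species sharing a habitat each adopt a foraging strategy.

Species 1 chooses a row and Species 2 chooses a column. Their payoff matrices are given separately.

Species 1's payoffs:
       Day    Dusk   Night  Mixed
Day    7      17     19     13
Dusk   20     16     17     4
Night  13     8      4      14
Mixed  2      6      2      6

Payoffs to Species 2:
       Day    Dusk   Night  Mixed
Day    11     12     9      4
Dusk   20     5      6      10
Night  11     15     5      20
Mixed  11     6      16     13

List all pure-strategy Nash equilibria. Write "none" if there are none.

Species 1 against Day: payoffs 7, 20, 13, 2 → best response Dusk.
Species 1 against Dusk: payoffs 17, 16, 8, 6 → best response Day.
Species 1 against Night: payoffs 19, 17, 4, 2 → best response Day.
Species 1 against Mixed: payoffs 13, 4, 14, 6 → best response Night.
Species 2 against Day: payoffs 11, 12, 9, 4 → best response Dusk.
Species 2 against Dusk: payoffs 20, 5, 6, 10 → best response Day.
Species 2 against Night: payoffs 11, 15, 5, 20 → best response Mixed.
Species 2 against Mixed: payoffs 11, 6, 16, 13 → best response Night.
Mutual best responses: (Day, Dusk); (Dusk, Day); (Night, Mixed).

(Day, Dusk); (Dusk, Day); (Night, Mixed)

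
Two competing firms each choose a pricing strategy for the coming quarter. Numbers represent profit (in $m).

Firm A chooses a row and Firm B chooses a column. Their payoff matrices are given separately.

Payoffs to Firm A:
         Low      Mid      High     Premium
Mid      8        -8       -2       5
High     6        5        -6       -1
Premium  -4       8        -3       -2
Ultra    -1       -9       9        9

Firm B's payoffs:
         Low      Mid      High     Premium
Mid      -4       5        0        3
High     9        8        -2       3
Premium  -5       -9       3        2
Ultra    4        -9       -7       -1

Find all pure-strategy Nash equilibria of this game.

Firm A against Low: payoffs 8, 6, -4, -1 → best response Mid.
Firm A against Mid: payoffs -8, 5, 8, -9 → best response Premium.
Firm A against High: payoffs -2, -6, -3, 9 → best response Ultra.
Firm A against Premium: payoffs 5, -1, -2, 9 → best response Ultra.
Firm B against Mid: payoffs -4, 5, 0, 3 → best response Mid.
Firm B against High: payoffs 9, 8, -2, 3 → best response Low.
Firm B against Premium: payoffs -5, -9, 3, 2 → best response High.
Firm B against Ultra: payoffs 4, -9, -7, -1 → best response Low.
No profile is a mutual best response for all players.

There is no pure-strategy Nash equilibrium.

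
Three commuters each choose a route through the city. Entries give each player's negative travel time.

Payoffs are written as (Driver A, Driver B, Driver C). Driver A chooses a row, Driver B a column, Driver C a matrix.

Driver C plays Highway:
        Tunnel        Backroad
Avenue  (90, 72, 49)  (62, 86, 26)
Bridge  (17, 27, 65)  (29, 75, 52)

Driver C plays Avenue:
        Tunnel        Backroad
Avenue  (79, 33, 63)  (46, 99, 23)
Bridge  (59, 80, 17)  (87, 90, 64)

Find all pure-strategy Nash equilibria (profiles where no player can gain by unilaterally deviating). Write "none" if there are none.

(Avenue, Tunnel, Highway): Driver B can switch to Backroad (72 → 86). Not NE.
(Avenue, Tunnel, Avenue): Driver B can switch to Backroad (33 → 99). Not NE.
(Avenue, Backroad, Highway): Driver A gets 62, best alternative 29; Driver B gets 86, best alternative 72; Driver C gets 26, best alternative 23. No profitable deviation — NE.
(Avenue, Backroad, Avenue): Driver A can switch to Bridge (46 → 87). Not NE.
(Bridge, Tunnel, Highway): Driver A can switch to Avenue (17 → 90). Not NE.
(Bridge, Tunnel, Avenue): Driver A can switch to Avenue (59 → 79). Not NE.
(Bridge, Backroad, Highway): Driver A can switch to Avenue (29 → 62). Not NE.
(Bridge, Backroad, Avenue): Driver A gets 87, best alternative 46; Driver B gets 90, best alternative 80; Driver C gets 64, best alternative 52. No profitable deviation — NE.

The pure Nash equilibria are (Avenue, Backroad, Highway), (Bridge, Backroad, Avenue).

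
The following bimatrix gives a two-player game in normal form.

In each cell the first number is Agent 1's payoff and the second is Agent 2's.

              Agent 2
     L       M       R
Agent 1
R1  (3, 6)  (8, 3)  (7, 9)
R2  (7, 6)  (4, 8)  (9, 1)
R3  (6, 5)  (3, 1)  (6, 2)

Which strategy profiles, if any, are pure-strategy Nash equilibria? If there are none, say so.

Check each profile: it is a Nash equilibrium iff no player can strictly gain by switching unilaterally.
(R1, L): Agent 1 can switch to R2 (3 → 7). Not NE.
(R1, M): Agent 2 can switch to L (3 → 6). Not NE.
(R1, R): Agent 1 can switch to R2 (7 → 9). Not NE.
(R2, L): Agent 2 can switch to M (6 → 8). Not NE.
(R2, M): Agent 1 can switch to R1 (4 → 8). Not NE.
(R2, R): Agent 2 can switch to L (1 → 6). Not NE.
(R3, L): Agent 1 can switch to R2 (6 → 7). Not NE.
(R3, M): Agent 1 can switch to R1 (3 → 8). Not NE.
(The remaining 1 profile has a profitable deviation by the same check.)

none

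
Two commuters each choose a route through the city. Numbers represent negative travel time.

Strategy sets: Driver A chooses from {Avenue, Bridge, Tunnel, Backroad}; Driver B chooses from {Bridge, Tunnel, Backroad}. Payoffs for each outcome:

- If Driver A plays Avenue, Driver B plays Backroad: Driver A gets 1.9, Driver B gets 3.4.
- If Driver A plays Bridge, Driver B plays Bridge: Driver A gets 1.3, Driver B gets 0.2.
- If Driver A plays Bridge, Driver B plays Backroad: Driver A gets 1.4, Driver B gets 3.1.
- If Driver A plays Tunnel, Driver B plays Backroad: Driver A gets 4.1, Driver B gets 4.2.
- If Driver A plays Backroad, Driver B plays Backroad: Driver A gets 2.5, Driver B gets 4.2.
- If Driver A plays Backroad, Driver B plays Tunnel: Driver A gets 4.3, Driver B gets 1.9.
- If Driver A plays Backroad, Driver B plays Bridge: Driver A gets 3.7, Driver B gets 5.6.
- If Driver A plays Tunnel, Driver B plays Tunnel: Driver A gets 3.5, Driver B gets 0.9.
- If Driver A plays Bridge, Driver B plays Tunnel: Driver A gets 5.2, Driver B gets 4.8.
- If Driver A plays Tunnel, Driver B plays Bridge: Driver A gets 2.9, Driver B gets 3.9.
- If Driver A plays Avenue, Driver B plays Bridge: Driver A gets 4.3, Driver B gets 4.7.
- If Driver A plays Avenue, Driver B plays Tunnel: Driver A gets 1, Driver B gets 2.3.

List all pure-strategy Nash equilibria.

(Avenue, Bridge): Driver A gets 4.3, best alternative 3.7; Driver B gets 4.7, best alternative 3.4. No profitable deviation — NE.
(Avenue, Tunnel): Driver A can switch to Bridge (1 → 5.2). Not NE.
(Avenue, Backroad): Driver A can switch to Tunnel (1.9 → 4.1). Not NE.
(Bridge, Bridge): Driver A can switch to Avenue (1.3 → 4.3). Not NE.
(Bridge, Tunnel): Driver A gets 5.2, best alternative 4.3; Driver B gets 4.8, best alternative 3.1. No profitable deviation — NE.
(Bridge, Backroad): Driver A can switch to Avenue (1.4 → 1.9). Not NE.
(Tunnel, Bridge): Driver A can switch to Avenue (2.9 → 4.3). Not NE.
(Tunnel, Tunnel): Driver A can switch to Bridge (3.5 → 5.2). Not NE.
(Tunnel, Backroad): Driver A gets 4.1, best alternative 2.5; Driver B gets 4.2, best alternative 3.9. No profitable deviation — NE.
(Backroad, Bridge): Driver A can switch to Avenue (3.7 → 4.3). Not NE.
(Backroad, Tunnel): Driver A can switch to Bridge (4.3 → 5.2). Not NE.
(The remaining 1 profile has a profitable deviation by the same check.)

Pure-strategy Nash equilibria: (Avenue, Bridge); (Bridge, Tunnel); (Tunnel, Backroad)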